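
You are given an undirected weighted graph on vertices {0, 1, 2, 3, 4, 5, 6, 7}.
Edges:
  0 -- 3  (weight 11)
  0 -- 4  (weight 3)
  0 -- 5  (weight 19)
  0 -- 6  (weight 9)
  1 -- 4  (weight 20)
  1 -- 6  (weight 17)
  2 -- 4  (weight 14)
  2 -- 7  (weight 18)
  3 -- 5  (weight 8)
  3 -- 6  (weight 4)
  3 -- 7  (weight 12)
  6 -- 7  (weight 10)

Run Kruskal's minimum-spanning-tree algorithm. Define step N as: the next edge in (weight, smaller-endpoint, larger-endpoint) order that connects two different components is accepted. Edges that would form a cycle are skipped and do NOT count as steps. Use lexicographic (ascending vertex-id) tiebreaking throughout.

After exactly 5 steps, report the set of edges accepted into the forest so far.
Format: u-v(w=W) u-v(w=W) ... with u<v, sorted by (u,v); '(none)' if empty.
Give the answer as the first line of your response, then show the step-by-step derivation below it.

0-4(w=3) 0-6(w=9) 3-5(w=8) 3-6(w=4) 6-7(w=10)

step 1: add edge 0-4 (w=3); MST = {0-4(w=3)}
step 2: add edge 3-6 (w=4); MST = {0-4(w=3) 3-6(w=4)}
step 3: add edge 3-5 (w=8); MST = {0-4(w=3) 3-5(w=8) 3-6(w=4)}
step 4: add edge 0-6 (w=9); MST = {0-4(w=3) 0-6(w=9) 3-5(w=8) 3-6(w=4)}
step 5: add edge 6-7 (w=10); MST = {0-4(w=3) 0-6(w=9) 3-5(w=8) 3-6(w=4) 6-7(w=10)}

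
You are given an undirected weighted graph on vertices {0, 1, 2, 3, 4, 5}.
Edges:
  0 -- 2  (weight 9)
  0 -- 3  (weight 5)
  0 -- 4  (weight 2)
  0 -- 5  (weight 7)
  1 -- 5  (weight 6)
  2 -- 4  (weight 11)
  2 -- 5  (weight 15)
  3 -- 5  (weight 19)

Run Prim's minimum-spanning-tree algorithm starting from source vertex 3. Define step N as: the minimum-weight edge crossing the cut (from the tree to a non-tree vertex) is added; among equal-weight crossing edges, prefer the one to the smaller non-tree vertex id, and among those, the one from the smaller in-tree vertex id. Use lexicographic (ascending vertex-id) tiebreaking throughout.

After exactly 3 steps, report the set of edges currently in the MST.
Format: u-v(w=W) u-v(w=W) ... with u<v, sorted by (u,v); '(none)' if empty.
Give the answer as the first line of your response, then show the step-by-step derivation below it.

0-3(w=5) 0-4(w=2) 0-5(w=7)

step 1: add edge 0-3 (w=5); MST = {0-3(w=5)}
step 2: add edge 0-4 (w=2); MST = {0-3(w=5) 0-4(w=2)}
step 3: add edge 0-5 (w=7); MST = {0-3(w=5) 0-4(w=2) 0-5(w=7)}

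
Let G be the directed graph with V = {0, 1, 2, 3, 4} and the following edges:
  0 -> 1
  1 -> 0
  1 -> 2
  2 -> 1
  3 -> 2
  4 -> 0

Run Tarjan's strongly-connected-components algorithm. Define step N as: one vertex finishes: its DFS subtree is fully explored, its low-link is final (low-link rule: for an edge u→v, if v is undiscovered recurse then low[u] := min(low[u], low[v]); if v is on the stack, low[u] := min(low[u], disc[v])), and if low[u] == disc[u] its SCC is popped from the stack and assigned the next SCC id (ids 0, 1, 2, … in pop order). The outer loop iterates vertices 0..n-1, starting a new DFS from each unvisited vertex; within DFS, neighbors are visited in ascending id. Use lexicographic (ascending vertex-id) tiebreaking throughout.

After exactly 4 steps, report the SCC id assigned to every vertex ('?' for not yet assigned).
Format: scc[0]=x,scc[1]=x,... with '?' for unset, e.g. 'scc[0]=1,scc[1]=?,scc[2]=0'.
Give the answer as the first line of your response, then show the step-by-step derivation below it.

scc[0]=0,scc[1]=0,scc[2]=0,scc[3]=1,scc[4]=?

step 1: low=(low[0]=0,low[1]=0,low[2]=1,low[3]=?,low[4]=?); scc=(scc[0]=?,scc[1]=?,scc[2]=?,scc[3]=?,scc[4]=?)
step 2: low=(low[0]=0,low[1]=0,low[2]=1,low[3]=?,low[4]=?); scc=(scc[0]=?,scc[1]=?,scc[2]=?,scc[3]=?,scc[4]=?)
step 3: low=(low[0]=0,low[1]=0,low[2]=1,low[3]=?,low[4]=?); scc=(scc[0]=0,scc[1]=0,scc[2]=0,scc[3]=?,scc[4]=?)
step 4: low=(low[0]=0,low[1]=0,low[2]=1,low[3]=3,low[4]=?); scc=(scc[0]=0,scc[1]=0,scc[2]=0,scc[3]=1,scc[4]=?)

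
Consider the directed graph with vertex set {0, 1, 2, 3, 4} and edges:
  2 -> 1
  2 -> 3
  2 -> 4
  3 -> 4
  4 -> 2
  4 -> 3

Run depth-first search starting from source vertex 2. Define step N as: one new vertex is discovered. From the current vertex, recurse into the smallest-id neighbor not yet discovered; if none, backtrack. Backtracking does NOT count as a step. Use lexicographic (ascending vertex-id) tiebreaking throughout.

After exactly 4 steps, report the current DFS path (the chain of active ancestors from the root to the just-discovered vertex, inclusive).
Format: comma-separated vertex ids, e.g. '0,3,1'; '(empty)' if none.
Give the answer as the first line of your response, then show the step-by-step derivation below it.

2,3,4

step 1: discover 2; path=2; order=2
step 2: discover 1; path=2>1; order=2,1
step 3: discover 3; path=2>3; order=2,1,3
step 4: discover 4; path=2>3>4; order=2,1,3,4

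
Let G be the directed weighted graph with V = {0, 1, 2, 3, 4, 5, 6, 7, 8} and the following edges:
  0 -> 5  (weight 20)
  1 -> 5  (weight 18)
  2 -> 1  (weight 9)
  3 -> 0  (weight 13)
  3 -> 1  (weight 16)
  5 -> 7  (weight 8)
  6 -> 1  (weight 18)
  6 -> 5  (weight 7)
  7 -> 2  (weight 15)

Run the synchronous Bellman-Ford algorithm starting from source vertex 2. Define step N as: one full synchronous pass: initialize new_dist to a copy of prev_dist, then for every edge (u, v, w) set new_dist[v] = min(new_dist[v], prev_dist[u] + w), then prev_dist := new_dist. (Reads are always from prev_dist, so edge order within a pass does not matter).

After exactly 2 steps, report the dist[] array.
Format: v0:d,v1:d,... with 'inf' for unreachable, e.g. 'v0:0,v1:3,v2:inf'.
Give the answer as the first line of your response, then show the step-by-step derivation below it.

v0:inf,v1:9,v2:0,v3:inf,v4:inf,v5:27,v6:inf,v7:inf,v8:inf

step 1: dist = v0:inf,v1:9,v2:0,v3:inf,v4:inf,v5:inf,v6:inf,v7:inf,v8:inf
step 2: dist = v0:inf,v1:9,v2:0,v3:inf,v4:inf,v5:27,v6:inf,v7:inf,v8:inf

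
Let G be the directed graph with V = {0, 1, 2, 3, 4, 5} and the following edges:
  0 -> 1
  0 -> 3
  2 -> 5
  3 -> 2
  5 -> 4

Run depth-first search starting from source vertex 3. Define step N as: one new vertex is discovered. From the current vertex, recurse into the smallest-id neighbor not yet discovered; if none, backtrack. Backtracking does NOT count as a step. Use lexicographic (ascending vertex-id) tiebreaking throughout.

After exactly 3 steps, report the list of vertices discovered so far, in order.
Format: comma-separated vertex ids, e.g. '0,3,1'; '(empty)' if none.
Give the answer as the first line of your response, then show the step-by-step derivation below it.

3,2,5

step 1: discover 3; path=3; order=3
step 2: discover 2; path=3>2; order=3,2
step 3: discover 5; path=3>2>5; order=3,2,5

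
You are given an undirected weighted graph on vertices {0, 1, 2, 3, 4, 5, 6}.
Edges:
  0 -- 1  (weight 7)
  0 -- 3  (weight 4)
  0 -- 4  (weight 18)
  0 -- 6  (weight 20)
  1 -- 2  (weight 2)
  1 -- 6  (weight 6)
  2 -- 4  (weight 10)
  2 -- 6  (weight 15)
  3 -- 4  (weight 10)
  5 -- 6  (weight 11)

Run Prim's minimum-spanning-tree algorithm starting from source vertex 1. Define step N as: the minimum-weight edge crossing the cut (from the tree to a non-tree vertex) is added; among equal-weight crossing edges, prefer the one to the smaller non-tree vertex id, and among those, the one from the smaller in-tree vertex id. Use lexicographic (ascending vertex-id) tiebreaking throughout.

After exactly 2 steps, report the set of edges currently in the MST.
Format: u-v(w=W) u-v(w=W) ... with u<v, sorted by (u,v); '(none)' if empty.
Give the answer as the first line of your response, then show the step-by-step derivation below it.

1-2(w=2) 1-6(w=6)

step 1: add edge 1-2 (w=2); MST = {1-2(w=2)}
step 2: add edge 1-6 (w=6); MST = {1-2(w=2) 1-6(w=6)}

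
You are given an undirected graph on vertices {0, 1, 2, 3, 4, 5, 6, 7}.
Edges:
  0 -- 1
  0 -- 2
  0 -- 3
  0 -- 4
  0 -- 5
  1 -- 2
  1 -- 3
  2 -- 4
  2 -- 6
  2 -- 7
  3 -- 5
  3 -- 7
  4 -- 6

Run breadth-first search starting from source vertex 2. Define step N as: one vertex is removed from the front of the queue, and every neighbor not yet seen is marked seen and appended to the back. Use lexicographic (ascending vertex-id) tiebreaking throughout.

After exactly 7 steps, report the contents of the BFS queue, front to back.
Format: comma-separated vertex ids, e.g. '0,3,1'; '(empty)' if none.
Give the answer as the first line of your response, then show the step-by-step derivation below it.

5

step 1: dequeue 2; queue=[0,1,4,6,7]; order=2
step 2: dequeue 0; queue=[1,4,6,7,3,5]; order=2,0
step 3: dequeue 1; queue=[4,6,7,3,5]; order=2,0,1
step 4: dequeue 4; queue=[6,7,3,5]; order=2,0,1,4
step 5: dequeue 6; queue=[7,3,5]; order=2,0,1,4,6
step 6: dequeue 7; queue=[3,5]; order=2,0,1,4,6,7
step 7: dequeue 3; queue=[5]; order=2,0,1,4,6,7,3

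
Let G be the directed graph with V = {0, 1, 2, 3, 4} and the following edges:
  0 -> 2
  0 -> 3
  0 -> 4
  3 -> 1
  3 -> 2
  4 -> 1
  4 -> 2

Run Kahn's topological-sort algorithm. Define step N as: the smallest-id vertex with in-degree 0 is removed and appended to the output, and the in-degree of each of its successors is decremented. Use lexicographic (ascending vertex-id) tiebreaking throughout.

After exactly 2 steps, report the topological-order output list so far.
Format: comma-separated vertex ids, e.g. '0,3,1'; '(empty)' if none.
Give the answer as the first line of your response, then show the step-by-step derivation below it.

0,3

step 1: output 0; order=[0]; indeg=(0,2,2,0,0)
step 2: output 3; order=[0,3]; indeg=(0,1,1,0,0)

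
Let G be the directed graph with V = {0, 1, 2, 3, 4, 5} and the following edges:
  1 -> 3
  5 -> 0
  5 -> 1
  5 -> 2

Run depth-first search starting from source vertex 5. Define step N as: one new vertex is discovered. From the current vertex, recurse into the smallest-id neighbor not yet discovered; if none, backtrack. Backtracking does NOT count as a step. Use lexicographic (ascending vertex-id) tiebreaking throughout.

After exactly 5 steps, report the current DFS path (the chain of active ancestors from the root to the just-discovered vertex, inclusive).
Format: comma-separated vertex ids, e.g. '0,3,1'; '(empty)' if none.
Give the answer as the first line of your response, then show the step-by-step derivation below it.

5,2

step 1: discover 5; path=5; order=5
step 2: discover 0; path=5>0; order=5,0
step 3: discover 1; path=5>1; order=5,0,1
step 4: discover 3; path=5>1>3; order=5,0,1,3
step 5: discover 2; path=5>2; order=5,0,1,3,2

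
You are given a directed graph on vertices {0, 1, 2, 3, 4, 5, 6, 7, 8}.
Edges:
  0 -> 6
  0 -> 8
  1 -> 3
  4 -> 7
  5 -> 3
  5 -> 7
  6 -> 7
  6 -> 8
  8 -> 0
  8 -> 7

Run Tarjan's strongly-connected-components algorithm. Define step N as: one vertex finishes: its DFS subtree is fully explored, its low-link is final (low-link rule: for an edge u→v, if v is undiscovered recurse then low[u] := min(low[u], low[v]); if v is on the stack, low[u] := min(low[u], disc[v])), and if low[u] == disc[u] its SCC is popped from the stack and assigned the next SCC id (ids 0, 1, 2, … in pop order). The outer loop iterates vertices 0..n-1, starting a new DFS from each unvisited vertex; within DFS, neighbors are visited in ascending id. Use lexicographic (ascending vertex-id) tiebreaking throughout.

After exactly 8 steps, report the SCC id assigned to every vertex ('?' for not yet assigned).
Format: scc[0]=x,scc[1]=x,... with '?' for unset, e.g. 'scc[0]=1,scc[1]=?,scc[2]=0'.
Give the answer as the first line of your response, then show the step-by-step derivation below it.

scc[0]=1,scc[1]=3,scc[2]=4,scc[3]=2,scc[4]=5,scc[5]=?,scc[6]=1,scc[7]=0,scc[8]=1

step 1: low=(low[0]=0,low[1]=?,low[2]=?,low[3]=?,low[4]=?,low[5]=?,low[6]=1,low[7]=2,low[8]=?); scc=(scc[0]=?,scc[1]=?,scc[2]=?,scc[3]=?,scc[4]=?,scc[5]=?,scc[6]=?,scc[7]=0,scc[8]=?)
step 2: low=(low[0]=0,low[1]=?,low[2]=?,low[3]=?,low[4]=?,low[5]=?,low[6]=1,low[7]=2,low[8]=0); scc=(scc[0]=?,scc[1]=?,scc[2]=?,scc[3]=?,scc[4]=?,scc[5]=?,scc[6]=?,scc[7]=0,scc[8]=?)
step 3: low=(low[0]=0,low[1]=?,low[2]=?,low[3]=?,low[4]=?,low[5]=?,low[6]=0,low[7]=2,low[8]=0); scc=(scc[0]=?,scc[1]=?,scc[2]=?,scc[3]=?,scc[4]=?,scc[5]=?,scc[6]=?,scc[7]=0,scc[8]=?)
step 4: low=(low[0]=0,low[1]=?,low[2]=?,low[3]=?,low[4]=?,low[5]=?,low[6]=0,low[7]=2,low[8]=0); scc=(scc[0]=1,scc[1]=?,scc[2]=?,scc[3]=?,scc[4]=?,scc[5]=?,scc[6]=1,scc[7]=0,scc[8]=1)
step 5: low=(low[0]=0,low[1]=4,low[2]=?,low[3]=5,low[4]=?,low[5]=?,low[6]=0,low[7]=2,low[8]=0); scc=(scc[0]=1,scc[1]=?,scc[2]=?,scc[3]=2,scc[4]=?,scc[5]=?,scc[6]=1,scc[7]=0,scc[8]=1)
step 6: low=(low[0]=0,low[1]=4,low[2]=?,low[3]=5,low[4]=?,low[5]=?,low[6]=0,low[7]=2,low[8]=0); scc=(scc[0]=1,scc[1]=3,scc[2]=?,scc[3]=2,scc[4]=?,scc[5]=?,scc[6]=1,scc[7]=0,scc[8]=1)
step 7: low=(low[0]=0,low[1]=4,low[2]=6,low[3]=5,low[4]=?,low[5]=?,low[6]=0,low[7]=2,low[8]=0); scc=(scc[0]=1,scc[1]=3,scc[2]=4,scc[3]=2,scc[4]=?,scc[5]=?,scc[6]=1,scc[7]=0,scc[8]=1)
step 8: low=(low[0]=0,low[1]=4,low[2]=6,low[3]=5,low[4]=7,low[5]=?,low[6]=0,low[7]=2,low[8]=0); scc=(scc[0]=1,scc[1]=3,scc[2]=4,scc[3]=2,scc[4]=5,scc[5]=?,scc[6]=1,scc[7]=0,scc[8]=1)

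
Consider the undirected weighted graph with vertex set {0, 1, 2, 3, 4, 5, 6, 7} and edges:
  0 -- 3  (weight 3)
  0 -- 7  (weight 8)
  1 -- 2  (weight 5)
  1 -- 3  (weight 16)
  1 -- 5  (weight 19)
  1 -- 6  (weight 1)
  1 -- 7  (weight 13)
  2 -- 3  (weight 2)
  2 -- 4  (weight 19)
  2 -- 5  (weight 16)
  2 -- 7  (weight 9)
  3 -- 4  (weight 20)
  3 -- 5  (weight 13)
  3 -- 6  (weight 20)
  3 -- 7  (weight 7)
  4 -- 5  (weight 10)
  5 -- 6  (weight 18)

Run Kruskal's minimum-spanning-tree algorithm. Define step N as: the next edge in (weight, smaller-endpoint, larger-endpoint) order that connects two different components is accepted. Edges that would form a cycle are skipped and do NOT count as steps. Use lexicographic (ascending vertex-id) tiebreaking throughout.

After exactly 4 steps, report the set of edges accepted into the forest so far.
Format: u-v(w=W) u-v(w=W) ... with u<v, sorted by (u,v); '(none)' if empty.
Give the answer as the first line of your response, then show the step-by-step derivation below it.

0-3(w=3) 1-2(w=5) 1-6(w=1) 2-3(w=2)

step 1: add edge 1-6 (w=1); MST = {1-6(w=1)}
step 2: add edge 2-3 (w=2); MST = {1-6(w=1) 2-3(w=2)}
step 3: add edge 0-3 (w=3); MST = {0-3(w=3) 1-6(w=1) 2-3(w=2)}
step 4: add edge 1-2 (w=5); MST = {0-3(w=3) 1-2(w=5) 1-6(w=1) 2-3(w=2)}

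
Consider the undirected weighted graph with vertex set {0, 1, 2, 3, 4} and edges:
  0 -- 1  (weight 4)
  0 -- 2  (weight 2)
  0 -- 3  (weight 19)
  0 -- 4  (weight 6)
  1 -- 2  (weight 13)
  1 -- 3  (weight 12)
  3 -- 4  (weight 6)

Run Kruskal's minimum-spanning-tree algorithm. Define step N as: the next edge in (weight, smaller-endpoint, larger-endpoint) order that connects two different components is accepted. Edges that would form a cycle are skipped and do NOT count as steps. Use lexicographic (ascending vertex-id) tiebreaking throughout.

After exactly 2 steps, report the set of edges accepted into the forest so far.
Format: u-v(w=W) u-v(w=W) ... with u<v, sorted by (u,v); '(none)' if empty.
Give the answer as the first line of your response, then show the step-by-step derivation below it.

0-1(w=4) 0-2(w=2)

step 1: add edge 0-2 (w=2); MST = {0-2(w=2)}
step 2: add edge 0-1 (w=4); MST = {0-1(w=4) 0-2(w=2)}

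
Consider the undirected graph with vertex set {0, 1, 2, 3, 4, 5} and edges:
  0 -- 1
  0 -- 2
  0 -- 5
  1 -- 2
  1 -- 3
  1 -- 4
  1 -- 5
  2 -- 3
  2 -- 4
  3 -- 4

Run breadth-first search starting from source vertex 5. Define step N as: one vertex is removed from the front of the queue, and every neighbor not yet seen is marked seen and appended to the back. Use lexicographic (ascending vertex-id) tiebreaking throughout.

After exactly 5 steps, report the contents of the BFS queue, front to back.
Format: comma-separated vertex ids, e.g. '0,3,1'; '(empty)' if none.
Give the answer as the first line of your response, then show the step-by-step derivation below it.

4

step 1: dequeue 5; queue=[0,1]; order=5
step 2: dequeue 0; queue=[1,2]; order=5,0
step 3: dequeue 1; queue=[2,3,4]; order=5,0,1
step 4: dequeue 2; queue=[3,4]; order=5,0,1,2
step 5: dequeue 3; queue=[4]; order=5,0,1,2,3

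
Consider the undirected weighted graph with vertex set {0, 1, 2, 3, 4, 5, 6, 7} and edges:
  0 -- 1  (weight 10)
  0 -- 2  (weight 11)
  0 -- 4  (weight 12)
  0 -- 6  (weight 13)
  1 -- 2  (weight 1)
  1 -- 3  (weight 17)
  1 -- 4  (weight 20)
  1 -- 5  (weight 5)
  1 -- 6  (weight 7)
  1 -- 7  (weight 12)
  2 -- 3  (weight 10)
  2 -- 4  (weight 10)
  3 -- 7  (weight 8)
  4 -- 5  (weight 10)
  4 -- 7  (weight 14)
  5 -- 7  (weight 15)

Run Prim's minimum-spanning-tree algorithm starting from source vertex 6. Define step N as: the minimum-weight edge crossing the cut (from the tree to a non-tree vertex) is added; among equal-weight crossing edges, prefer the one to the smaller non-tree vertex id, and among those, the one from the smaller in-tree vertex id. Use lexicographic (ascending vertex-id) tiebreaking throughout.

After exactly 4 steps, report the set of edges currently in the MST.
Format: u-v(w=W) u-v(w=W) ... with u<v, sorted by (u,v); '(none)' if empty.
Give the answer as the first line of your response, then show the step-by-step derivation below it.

0-1(w=10) 1-2(w=1) 1-5(w=5) 1-6(w=7)

step 1: add edge 1-6 (w=7); MST = {1-6(w=7)}
step 2: add edge 1-2 (w=1); MST = {1-2(w=1) 1-6(w=7)}
step 3: add edge 1-5 (w=5); MST = {1-2(w=1) 1-5(w=5) 1-6(w=7)}
step 4: add edge 0-1 (w=10); MST = {0-1(w=10) 1-2(w=1) 1-5(w=5) 1-6(w=7)}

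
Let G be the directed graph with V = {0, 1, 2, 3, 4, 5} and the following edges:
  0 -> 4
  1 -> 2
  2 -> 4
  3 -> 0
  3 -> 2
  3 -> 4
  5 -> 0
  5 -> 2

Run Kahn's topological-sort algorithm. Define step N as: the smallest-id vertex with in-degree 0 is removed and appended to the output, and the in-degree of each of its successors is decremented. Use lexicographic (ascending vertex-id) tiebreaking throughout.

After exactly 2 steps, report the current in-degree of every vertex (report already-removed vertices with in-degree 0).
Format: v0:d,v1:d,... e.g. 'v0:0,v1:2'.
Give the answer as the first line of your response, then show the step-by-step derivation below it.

v0:1,v1:0,v2:1,v3:0,v4:2,v5:0

step 1: output 1; order=[1]; indeg=(2,0,2,0,3,0)
step 2: output 3; order=[1,3]; indeg=(1,0,1,0,2,0)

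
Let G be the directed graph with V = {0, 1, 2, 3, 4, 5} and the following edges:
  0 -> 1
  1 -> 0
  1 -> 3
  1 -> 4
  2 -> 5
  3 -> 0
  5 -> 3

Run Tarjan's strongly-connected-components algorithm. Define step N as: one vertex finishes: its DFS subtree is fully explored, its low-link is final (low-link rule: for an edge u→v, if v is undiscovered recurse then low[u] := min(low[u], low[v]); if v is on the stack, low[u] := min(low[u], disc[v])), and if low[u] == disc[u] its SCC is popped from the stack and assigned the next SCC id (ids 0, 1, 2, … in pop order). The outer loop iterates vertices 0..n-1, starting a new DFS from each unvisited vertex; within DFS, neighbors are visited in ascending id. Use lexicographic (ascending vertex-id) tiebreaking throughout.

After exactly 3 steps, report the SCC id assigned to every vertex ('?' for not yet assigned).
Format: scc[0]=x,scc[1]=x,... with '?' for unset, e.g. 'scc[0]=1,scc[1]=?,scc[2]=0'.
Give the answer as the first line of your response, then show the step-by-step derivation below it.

scc[0]=?,scc[1]=?,scc[2]=?,scc[3]=?,scc[4]=0,scc[5]=?

step 1: low=(low[0]=0,low[1]=0,low[2]=?,low[3]=0,low[4]=?,low[5]=?); scc=(scc[0]=?,scc[1]=?,scc[2]=?,scc[3]=?,scc[4]=?,scc[5]=?)
step 2: low=(low[0]=0,low[1]=0,low[2]=?,low[3]=0,low[4]=3,low[5]=?); scc=(scc[0]=?,scc[1]=?,scc[2]=?,scc[3]=?,scc[4]=0,scc[5]=?)
step 3: low=(low[0]=0,low[1]=0,low[2]=?,low[3]=0,low[4]=3,low[5]=?); scc=(scc[0]=?,scc[1]=?,scc[2]=?,scc[3]=?,scc[4]=0,scc[5]=?)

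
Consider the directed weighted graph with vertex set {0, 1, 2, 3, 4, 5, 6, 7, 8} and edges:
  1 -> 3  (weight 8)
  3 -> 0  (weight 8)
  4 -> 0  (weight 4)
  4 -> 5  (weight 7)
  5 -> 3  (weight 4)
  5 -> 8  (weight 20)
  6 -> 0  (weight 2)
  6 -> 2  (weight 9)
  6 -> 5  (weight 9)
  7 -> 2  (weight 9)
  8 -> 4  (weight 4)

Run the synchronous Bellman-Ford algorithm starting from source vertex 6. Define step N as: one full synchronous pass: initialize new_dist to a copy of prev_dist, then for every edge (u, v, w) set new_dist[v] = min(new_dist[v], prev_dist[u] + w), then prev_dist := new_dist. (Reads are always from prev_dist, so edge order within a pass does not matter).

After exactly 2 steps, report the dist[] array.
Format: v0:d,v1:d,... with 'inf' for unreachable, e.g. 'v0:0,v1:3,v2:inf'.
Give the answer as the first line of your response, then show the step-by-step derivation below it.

v0:2,v1:inf,v2:9,v3:13,v4:inf,v5:9,v6:0,v7:inf,v8:29

step 1: dist = v0:2,v1:inf,v2:9,v3:inf,v4:inf,v5:9,v6:0,v7:inf,v8:inf
step 2: dist = v0:2,v1:inf,v2:9,v3:13,v4:inf,v5:9,v6:0,v7:inf,v8:29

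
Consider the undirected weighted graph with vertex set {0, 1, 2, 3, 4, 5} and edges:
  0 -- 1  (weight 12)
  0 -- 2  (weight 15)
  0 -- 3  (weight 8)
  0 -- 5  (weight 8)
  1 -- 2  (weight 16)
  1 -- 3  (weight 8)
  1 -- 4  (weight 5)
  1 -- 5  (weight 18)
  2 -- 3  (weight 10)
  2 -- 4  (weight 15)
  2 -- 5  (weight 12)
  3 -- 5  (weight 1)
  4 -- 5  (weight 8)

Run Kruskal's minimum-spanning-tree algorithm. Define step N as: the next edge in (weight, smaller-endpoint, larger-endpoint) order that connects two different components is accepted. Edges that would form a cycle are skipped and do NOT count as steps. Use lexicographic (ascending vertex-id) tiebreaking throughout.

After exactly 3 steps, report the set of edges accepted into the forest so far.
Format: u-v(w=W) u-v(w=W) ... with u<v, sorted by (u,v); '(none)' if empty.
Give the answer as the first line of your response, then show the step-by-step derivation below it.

0-3(w=8) 1-4(w=5) 3-5(w=1)

step 1: add edge 3-5 (w=1); MST = {3-5(w=1)}
step 2: add edge 1-4 (w=5); MST = {1-4(w=5) 3-5(w=1)}
step 3: add edge 0-3 (w=8); MST = {0-3(w=8) 1-4(w=5) 3-5(w=1)}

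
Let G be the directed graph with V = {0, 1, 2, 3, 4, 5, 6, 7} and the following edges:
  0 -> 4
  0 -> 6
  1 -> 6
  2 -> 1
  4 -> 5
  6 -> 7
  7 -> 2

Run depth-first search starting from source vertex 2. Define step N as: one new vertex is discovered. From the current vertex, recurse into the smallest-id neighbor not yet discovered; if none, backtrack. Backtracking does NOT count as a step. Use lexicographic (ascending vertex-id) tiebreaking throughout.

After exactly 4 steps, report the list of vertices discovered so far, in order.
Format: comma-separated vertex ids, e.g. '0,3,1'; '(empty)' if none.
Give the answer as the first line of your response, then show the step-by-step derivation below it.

2,1,6,7

step 1: discover 2; path=2; order=2
step 2: discover 1; path=2>1; order=2,1
step 3: discover 6; path=2>1>6; order=2,1,6
step 4: discover 7; path=2>1>6>7; order=2,1,6,7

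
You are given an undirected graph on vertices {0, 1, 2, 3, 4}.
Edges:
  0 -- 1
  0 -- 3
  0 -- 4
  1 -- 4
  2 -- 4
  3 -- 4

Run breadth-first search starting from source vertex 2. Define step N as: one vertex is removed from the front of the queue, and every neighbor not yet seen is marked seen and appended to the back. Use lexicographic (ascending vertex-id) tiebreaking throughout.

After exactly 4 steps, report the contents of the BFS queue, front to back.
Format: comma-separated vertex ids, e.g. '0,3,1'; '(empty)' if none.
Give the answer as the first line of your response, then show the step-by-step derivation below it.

3

step 1: dequeue 2; queue=[4]; order=2
step 2: dequeue 4; queue=[0,1,3]; order=2,4
step 3: dequeue 0; queue=[1,3]; order=2,4,0
step 4: dequeue 1; queue=[3]; order=2,4,0,1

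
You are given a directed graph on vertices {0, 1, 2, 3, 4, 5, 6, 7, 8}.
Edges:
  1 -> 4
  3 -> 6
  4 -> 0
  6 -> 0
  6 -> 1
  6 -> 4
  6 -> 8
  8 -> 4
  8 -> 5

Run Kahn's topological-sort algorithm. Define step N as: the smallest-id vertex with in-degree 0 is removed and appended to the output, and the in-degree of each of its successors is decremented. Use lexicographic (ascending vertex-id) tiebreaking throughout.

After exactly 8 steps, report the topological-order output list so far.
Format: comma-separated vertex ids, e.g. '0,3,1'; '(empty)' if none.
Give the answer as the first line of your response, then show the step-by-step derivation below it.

2,3,6,1,7,8,4,0

step 1: output 2; order=[2]; indeg=(2,1,0,0,3,1,1,0,1)
step 2: output 3; order=[2,3]; indeg=(2,1,0,0,3,1,0,0,1)
step 3: output 6; order=[2,3,6]; indeg=(1,0,0,0,2,1,0,0,0)
step 4: output 1; order=[2,3,6,1]; indeg=(1,0,0,0,1,1,0,0,0)
step 5: output 7; order=[2,3,6,1,7]; indeg=(1,0,0,0,1,1,0,0,0)
step 6: output 8; order=[2,3,6,1,7,8]; indeg=(1,0,0,0,0,0,0,0,0)
step 7: output 4; order=[2,3,6,1,7,8,4]; indeg=(0,0,0,0,0,0,0,0,0)
step 8: output 0; order=[2,3,6,1,7,8,4,0]; indeg=(0,0,0,0,0,0,0,0,0)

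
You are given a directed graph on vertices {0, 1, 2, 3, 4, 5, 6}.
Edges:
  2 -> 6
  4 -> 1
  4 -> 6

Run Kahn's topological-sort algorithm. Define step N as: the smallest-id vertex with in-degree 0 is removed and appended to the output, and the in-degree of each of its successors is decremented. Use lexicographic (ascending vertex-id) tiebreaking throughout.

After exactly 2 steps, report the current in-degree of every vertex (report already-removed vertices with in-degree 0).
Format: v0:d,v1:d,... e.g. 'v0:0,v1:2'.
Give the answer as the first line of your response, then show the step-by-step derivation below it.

v0:0,v1:1,v2:0,v3:0,v4:0,v5:0,v6:1

step 1: output 0; order=[0]; indeg=(0,1,0,0,0,0,2)
step 2: output 2; order=[0,2]; indeg=(0,1,0,0,0,0,1)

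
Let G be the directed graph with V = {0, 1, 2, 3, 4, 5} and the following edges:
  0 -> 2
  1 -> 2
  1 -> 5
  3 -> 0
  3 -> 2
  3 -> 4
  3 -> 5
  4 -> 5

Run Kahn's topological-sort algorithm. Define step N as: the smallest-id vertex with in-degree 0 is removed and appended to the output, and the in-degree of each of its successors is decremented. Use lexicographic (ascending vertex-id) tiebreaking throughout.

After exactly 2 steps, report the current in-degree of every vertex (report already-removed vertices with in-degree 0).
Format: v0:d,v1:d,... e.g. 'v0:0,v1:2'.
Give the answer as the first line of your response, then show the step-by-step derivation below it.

v0:0,v1:0,v2:1,v3:0,v4:0,v5:1

step 1: output 1; order=[1]; indeg=(1,0,2,0,1,2)
step 2: output 3; order=[1,3]; indeg=(0,0,1,0,0,1)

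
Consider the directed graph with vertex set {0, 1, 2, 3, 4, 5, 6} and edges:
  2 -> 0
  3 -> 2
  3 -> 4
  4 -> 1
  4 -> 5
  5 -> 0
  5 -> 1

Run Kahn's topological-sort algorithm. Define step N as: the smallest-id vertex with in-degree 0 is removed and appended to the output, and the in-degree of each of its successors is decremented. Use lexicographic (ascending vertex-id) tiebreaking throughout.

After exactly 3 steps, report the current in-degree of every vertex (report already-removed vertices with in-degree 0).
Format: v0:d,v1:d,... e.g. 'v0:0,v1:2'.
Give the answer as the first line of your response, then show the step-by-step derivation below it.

v0:1,v1:1,v2:0,v3:0,v4:0,v5:0,v6:0

step 1: output 3; order=[3]; indeg=(2,2,0,0,0,1,0)
step 2: output 2; order=[3,2]; indeg=(1,2,0,0,0,1,0)
step 3: output 4; order=[3,2,4]; indeg=(1,1,0,0,0,0,0)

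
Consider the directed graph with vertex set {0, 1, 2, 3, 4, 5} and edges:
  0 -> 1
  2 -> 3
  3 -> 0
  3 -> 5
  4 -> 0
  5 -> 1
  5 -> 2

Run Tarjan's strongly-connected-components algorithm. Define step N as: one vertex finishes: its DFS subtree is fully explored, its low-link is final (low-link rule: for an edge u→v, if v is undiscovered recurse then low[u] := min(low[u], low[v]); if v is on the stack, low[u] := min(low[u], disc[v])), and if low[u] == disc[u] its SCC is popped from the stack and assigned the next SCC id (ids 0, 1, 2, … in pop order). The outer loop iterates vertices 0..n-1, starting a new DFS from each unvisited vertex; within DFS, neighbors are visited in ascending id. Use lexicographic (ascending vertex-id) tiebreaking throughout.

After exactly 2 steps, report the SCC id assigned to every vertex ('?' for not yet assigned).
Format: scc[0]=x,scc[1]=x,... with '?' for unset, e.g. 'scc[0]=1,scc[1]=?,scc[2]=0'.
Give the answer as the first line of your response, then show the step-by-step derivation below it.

scc[0]=1,scc[1]=0,scc[2]=?,scc[3]=?,scc[4]=?,scc[5]=?

step 1: low=(low[0]=0,low[1]=1,low[2]=?,low[3]=?,low[4]=?,low[5]=?); scc=(scc[0]=?,scc[1]=0,scc[2]=?,scc[3]=?,scc[4]=?,scc[5]=?)
step 2: low=(low[0]=0,low[1]=1,low[2]=?,low[3]=?,low[4]=?,low[5]=?); scc=(scc[0]=1,scc[1]=0,scc[2]=?,scc[3]=?,scc[4]=?,scc[5]=?)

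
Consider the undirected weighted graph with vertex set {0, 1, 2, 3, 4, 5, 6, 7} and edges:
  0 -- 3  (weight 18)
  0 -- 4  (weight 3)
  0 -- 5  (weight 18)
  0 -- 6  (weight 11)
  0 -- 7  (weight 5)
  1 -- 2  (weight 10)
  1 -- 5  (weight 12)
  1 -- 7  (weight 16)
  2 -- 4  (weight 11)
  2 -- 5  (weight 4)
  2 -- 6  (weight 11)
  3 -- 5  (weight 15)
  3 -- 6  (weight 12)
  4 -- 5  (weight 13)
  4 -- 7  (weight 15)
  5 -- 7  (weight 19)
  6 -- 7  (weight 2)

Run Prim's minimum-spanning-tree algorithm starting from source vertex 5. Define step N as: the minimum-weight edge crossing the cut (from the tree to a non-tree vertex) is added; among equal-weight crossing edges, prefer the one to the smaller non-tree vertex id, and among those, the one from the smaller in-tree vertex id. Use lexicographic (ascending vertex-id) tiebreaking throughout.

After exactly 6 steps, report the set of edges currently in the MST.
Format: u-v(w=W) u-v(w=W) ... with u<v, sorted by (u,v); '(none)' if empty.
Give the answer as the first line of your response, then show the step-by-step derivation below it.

0-4(w=3) 0-7(w=5) 1-2(w=10) 2-4(w=11) 2-5(w=4) 6-7(w=2)

step 1: add edge 2-5 (w=4); MST = {2-5(w=4)}
step 2: add edge 1-2 (w=10); MST = {1-2(w=10) 2-5(w=4)}
step 3: add edge 2-4 (w=11); MST = {1-2(w=10) 2-4(w=11) 2-5(w=4)}
step 4: add edge 0-4 (w=3); MST = {0-4(w=3) 1-2(w=10) 2-4(w=11) 2-5(w=4)}
step 5: add edge 0-7 (w=5); MST = {0-4(w=3) 0-7(w=5) 1-2(w=10) 2-4(w=11) 2-5(w=4)}
step 6: add edge 6-7 (w=2); MST = {0-4(w=3) 0-7(w=5) 1-2(w=10) 2-4(w=11) 2-5(w=4) 6-7(w=2)}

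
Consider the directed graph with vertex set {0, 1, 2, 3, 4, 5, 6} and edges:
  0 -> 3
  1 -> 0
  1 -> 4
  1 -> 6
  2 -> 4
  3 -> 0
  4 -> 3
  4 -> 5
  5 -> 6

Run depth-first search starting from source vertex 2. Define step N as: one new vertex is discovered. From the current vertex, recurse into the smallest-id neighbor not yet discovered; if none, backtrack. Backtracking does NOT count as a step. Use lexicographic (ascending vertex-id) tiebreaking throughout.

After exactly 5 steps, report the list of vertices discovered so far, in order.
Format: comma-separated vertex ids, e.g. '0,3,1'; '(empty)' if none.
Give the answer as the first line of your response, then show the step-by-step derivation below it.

2,4,3,0,5

step 1: discover 2; path=2; order=2
step 2: discover 4; path=2>4; order=2,4
step 3: discover 3; path=2>4>3; order=2,4,3
step 4: discover 0; path=2>4>3>0; order=2,4,3,0
step 5: discover 5; path=2>4>5; order=2,4,3,0,5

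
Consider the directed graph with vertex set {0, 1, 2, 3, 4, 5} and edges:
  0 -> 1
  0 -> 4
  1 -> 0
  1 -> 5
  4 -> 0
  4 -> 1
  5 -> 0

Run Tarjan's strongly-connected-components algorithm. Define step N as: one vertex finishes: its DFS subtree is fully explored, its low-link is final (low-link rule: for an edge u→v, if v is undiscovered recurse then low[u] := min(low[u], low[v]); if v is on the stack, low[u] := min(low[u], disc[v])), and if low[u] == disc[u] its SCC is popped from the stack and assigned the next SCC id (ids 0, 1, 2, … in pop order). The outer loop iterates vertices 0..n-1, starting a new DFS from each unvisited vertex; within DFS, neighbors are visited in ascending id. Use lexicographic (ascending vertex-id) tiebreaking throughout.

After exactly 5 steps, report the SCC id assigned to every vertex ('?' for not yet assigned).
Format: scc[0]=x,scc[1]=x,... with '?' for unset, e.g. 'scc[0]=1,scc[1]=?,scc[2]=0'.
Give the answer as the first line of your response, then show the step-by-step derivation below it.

scc[0]=0,scc[1]=0,scc[2]=1,scc[3]=?,scc[4]=0,scc[5]=0

step 1: low=(low[0]=0,low[1]=0,low[2]=?,low[3]=?,low[4]=?,low[5]=0); scc=(scc[0]=?,scc[1]=?,scc[2]=?,scc[3]=?,scc[4]=?,scc[5]=?)
step 2: low=(low[0]=0,low[1]=0,low[2]=?,low[3]=?,low[4]=?,low[5]=0); scc=(scc[0]=?,scc[1]=?,scc[2]=?,scc[3]=?,scc[4]=?,scc[5]=?)
step 3: low=(low[0]=0,low[1]=0,low[2]=?,low[3]=?,low[4]=0,low[5]=0); scc=(scc[0]=?,scc[1]=?,scc[2]=?,scc[3]=?,scc[4]=?,scc[5]=?)
step 4: low=(low[0]=0,low[1]=0,low[2]=?,low[3]=?,low[4]=0,low[5]=0); scc=(scc[0]=0,scc[1]=0,scc[2]=?,scc[3]=?,scc[4]=0,scc[5]=0)
step 5: low=(low[0]=0,low[1]=0,low[2]=4,low[3]=?,low[4]=0,low[5]=0); scc=(scc[0]=0,scc[1]=0,scc[2]=1,scc[3]=?,scc[4]=0,scc[5]=0)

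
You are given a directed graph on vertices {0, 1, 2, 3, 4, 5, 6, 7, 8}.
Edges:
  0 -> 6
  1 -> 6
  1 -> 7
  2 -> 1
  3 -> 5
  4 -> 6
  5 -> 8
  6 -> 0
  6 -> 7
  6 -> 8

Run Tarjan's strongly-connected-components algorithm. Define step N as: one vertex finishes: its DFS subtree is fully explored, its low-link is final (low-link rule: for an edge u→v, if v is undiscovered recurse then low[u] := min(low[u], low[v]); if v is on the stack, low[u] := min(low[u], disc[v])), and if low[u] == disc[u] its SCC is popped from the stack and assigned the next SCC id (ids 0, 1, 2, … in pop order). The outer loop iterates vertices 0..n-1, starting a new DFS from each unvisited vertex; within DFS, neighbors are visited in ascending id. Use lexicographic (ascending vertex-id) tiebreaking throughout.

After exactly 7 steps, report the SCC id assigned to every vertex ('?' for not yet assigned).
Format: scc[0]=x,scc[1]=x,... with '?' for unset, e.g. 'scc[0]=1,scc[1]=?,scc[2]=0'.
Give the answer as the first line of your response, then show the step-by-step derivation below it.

scc[0]=2,scc[1]=3,scc[2]=4,scc[3]=?,scc[4]=?,scc[5]=5,scc[6]=2,scc[7]=0,scc[8]=1

step 1: low=(low[0]=0,low[1]=?,low[2]=?,low[3]=?,low[4]=?,low[5]=?,low[6]=0,low[7]=2,low[8]=?); scc=(scc[0]=?,scc[1]=?,scc[2]=?,scc[3]=?,scc[4]=?,scc[5]=?,scc[6]=?,scc[7]=0,scc[8]=?)
step 2: low=(low[0]=0,low[1]=?,low[2]=?,low[3]=?,low[4]=?,low[5]=?,low[6]=0,low[7]=2,low[8]=3); scc=(scc[0]=?,scc[1]=?,scc[2]=?,scc[3]=?,scc[4]=?,scc[5]=?,scc[6]=?,scc[7]=0,scc[8]=1)
step 3: low=(low[0]=0,low[1]=?,low[2]=?,low[3]=?,low[4]=?,low[5]=?,low[6]=0,low[7]=2,low[8]=3); scc=(scc[0]=?,scc[1]=?,scc[2]=?,scc[3]=?,scc[4]=?,scc[5]=?,scc[6]=?,scc[7]=0,scc[8]=1)
step 4: low=(low[0]=0,low[1]=?,low[2]=?,low[3]=?,low[4]=?,low[5]=?,low[6]=0,low[7]=2,low[8]=3); scc=(scc[0]=2,scc[1]=?,scc[2]=?,scc[3]=?,scc[4]=?,scc[5]=?,scc[6]=2,scc[7]=0,scc[8]=1)
step 5: low=(low[0]=0,low[1]=4,low[2]=?,low[3]=?,low[4]=?,low[5]=?,low[6]=0,low[7]=2,low[8]=3); scc=(scc[0]=2,scc[1]=3,scc[2]=?,scc[3]=?,scc[4]=?,scc[5]=?,scc[6]=2,scc[7]=0,scc[8]=1)
step 6: low=(low[0]=0,low[1]=4,low[2]=5,low[3]=?,low[4]=?,low[5]=?,low[6]=0,low[7]=2,low[8]=3); scc=(scc[0]=2,scc[1]=3,scc[2]=4,scc[3]=?,scc[4]=?,scc[5]=?,scc[6]=2,scc[7]=0,scc[8]=1)
step 7: low=(low[0]=0,low[1]=4,low[2]=5,low[3]=6,low[4]=?,low[5]=7,low[6]=0,low[7]=2,low[8]=3); scc=(scc[0]=2,scc[1]=3,scc[2]=4,scc[3]=?,scc[4]=?,scc[5]=5,scc[6]=2,scc[7]=0,scc[8]=1)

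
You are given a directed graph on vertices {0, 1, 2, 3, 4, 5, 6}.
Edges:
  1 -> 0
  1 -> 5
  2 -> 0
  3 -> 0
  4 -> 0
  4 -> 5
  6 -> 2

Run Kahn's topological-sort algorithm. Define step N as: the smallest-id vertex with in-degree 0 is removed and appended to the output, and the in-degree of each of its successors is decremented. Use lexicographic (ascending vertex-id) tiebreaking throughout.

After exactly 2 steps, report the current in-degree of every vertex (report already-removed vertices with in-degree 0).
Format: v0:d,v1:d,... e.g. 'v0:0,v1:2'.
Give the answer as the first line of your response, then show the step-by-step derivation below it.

v0:2,v1:0,v2:1,v3:0,v4:0,v5:1,v6:0

step 1: output 1; order=[1]; indeg=(3,0,1,0,0,1,0)
step 2: output 3; order=[1,3]; indeg=(2,0,1,0,0,1,0)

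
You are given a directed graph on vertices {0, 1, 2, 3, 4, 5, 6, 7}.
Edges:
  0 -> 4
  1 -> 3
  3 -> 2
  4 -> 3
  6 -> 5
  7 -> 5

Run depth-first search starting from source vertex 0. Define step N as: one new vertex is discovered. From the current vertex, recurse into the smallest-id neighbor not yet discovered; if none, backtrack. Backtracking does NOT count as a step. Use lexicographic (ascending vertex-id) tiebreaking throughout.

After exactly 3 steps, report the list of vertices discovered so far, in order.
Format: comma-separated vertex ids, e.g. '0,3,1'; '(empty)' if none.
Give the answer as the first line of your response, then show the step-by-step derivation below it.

0,4,3

step 1: discover 0; path=0; order=0
step 2: discover 4; path=0>4; order=0,4
step 3: discover 3; path=0>4>3; order=0,4,3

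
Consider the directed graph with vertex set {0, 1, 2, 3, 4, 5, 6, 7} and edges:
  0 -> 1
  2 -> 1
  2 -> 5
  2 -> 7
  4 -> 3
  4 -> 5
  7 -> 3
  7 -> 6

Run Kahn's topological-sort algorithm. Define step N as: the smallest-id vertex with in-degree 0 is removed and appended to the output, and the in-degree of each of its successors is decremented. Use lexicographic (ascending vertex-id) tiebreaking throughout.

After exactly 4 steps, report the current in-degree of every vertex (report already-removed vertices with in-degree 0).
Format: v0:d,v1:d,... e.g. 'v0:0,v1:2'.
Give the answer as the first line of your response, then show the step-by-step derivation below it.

v0:0,v1:0,v2:0,v3:1,v4:0,v5:0,v6:1,v7:0

step 1: output 0; order=[0]; indeg=(0,1,0,2,0,2,1,1)
step 2: output 2; order=[0,2]; indeg=(0,0,0,2,0,1,1,0)
step 3: output 1; order=[0,2,1]; indeg=(0,0,0,2,0,1,1,0)
step 4: output 4; order=[0,2,1,4]; indeg=(0,0,0,1,0,0,1,0)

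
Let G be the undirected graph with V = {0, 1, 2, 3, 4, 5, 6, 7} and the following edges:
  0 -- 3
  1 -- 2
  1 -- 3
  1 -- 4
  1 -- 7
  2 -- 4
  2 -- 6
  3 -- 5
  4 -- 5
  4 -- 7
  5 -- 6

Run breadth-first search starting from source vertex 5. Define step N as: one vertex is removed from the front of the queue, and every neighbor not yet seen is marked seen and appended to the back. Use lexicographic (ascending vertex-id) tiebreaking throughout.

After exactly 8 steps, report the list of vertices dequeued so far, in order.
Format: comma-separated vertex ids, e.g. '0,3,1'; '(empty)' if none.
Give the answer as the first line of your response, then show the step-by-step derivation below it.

5,3,4,6,0,1,2,7

step 1: dequeue 5; queue=[3,4,6]; order=5
step 2: dequeue 3; queue=[4,6,0,1]; order=5,3
step 3: dequeue 4; queue=[6,0,1,2,7]; order=5,3,4
step 4: dequeue 6; queue=[0,1,2,7]; order=5,3,4,6
step 5: dequeue 0; queue=[1,2,7]; order=5,3,4,6,0
step 6: dequeue 1; queue=[2,7]; order=5,3,4,6,0,1
step 7: dequeue 2; queue=[7]; order=5,3,4,6,0,1,2
step 8: dequeue 7; queue=[(empty)]; order=5,3,4,6,0,1,2,7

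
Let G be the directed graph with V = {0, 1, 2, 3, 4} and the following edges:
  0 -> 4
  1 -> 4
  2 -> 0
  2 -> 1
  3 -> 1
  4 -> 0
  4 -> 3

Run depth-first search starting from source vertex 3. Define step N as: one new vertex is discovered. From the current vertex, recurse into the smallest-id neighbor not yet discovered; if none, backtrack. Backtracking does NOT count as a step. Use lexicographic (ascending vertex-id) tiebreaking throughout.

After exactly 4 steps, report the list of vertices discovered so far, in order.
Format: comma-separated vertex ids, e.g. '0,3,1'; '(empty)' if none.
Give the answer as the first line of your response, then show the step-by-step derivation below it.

3,1,4,0

step 1: discover 3; path=3; order=3
step 2: discover 1; path=3>1; order=3,1
step 3: discover 4; path=3>1>4; order=3,1,4
step 4: discover 0; path=3>1>4>0; order=3,1,4,0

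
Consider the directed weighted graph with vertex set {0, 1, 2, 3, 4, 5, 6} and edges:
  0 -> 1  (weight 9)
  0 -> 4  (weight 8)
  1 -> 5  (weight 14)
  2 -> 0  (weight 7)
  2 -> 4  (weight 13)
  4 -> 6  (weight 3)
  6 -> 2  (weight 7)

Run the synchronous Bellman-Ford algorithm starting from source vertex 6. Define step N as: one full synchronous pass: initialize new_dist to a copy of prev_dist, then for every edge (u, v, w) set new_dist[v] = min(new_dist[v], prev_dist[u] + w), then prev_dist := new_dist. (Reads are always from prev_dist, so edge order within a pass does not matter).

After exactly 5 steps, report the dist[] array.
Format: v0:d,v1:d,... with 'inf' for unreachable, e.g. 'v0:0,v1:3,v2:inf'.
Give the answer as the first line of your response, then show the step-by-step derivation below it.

v0:14,v1:23,v2:7,v3:inf,v4:20,v5:37,v6:0

step 1: dist = v0:inf,v1:inf,v2:7,v3:inf,v4:inf,v5:inf,v6:0
step 2: dist = v0:14,v1:inf,v2:7,v3:inf,v4:20,v5:inf,v6:0
step 3: dist = v0:14,v1:23,v2:7,v3:inf,v4:20,v5:inf,v6:0
step 4: dist = v0:14,v1:23,v2:7,v3:inf,v4:20,v5:37,v6:0
step 5: dist = v0:14,v1:23,v2:7,v3:inf,v4:20,v5:37,v6:0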